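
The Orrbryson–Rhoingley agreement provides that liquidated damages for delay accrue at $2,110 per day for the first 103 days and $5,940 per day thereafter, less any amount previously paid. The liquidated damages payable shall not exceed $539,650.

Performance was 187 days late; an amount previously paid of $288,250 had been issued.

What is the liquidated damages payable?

$428,040

First 103 days: 103 × $2,110 = $217,330
Remaining days: (187 − 103) × $5,940 = $498,960
Accrued per-day damages: $217,330 + $498,960 = $716,290
Less amount previously paid: $716,290 − $288,250 = $428,040
Cap at $539,650: $428,040 is within the cap, no reduction.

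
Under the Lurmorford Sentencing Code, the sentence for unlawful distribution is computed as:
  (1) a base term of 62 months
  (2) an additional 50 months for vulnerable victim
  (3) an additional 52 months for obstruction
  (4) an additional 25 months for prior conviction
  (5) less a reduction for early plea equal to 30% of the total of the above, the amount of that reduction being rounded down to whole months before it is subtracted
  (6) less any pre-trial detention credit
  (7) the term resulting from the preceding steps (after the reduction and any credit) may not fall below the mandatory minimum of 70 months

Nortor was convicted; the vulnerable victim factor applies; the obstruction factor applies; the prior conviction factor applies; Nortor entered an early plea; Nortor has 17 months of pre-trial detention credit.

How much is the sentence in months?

Vulnerable victim enhancement: +50 months
Obstruction enhancement: +52 months
Prior conviction enhancement: +25 months
Adjusted term: 62 months + 50 months + 52 months + 25 months = 189 months
Early plea reduction: 30% of 189 months = 56 months (rounded down)
After reduction: 189 − 56 = 133 months
Less pre-trial detention credit: 133 months − 17 months = 116 months
Minimum 70 months: 116 months meets the minimum, no increase.

116 months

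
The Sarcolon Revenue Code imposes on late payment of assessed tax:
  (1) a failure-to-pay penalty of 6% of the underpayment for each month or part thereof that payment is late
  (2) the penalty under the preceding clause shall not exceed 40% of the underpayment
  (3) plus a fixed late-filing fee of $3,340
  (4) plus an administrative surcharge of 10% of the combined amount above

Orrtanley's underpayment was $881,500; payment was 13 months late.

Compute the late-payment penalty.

Accrued rate: 6% × 13 = 78%, capped at 40% → 40%
Failure-to-pay penalty: 40% of $881,500 = $352,600
Penalty before surcharge: $352,600 + $3,340 = $355,940
Administrative surcharge: 10% of $355,940 = $35,594
Total penalty: $355,940 + $35,594 = $391,534

$391,534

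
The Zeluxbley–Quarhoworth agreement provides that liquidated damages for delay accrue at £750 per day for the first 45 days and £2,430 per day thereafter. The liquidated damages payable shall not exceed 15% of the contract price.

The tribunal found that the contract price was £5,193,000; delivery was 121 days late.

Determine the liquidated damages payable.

£218,430

First 45 days: 45 × £750 = £33,750
Remaining days: (121 − 45) × £2,430 = £184,680
Accrued per-day damages: £33,750 + £184,680 = £218,430
Cap: 15% of £5,193,000 = £778,950
Cap at £778,950: £218,430 is within the cap, no reduction.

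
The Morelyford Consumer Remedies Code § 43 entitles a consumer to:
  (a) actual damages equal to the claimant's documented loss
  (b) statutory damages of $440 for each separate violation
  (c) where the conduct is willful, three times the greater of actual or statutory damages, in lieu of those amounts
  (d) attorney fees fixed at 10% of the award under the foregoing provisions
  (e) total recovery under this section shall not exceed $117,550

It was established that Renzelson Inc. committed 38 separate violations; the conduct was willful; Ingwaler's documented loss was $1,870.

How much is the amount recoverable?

$55,176

Statutory damages: 38 × $440 = $16,720
Greater of actual damages ($1,870) or statutory damages ($16,720): $16,720
Trebled: 3 × $16,720 = $50,160
Attorney fees: 10% of $50,160 = $5,016
Total before cap: $50,160 + $5,016 = $55,176
Cap at $117,550: $55,176 is within the cap, no reduction.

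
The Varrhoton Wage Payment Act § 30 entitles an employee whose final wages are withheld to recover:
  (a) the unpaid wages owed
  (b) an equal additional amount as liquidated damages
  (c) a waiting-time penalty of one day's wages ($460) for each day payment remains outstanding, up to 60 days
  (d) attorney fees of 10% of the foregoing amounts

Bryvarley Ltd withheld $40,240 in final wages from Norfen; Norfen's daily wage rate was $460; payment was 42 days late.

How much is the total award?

$109,780

Liquidated damages (equal amount): $40,240
Penalty days: min(42, 60) = 42
Waiting-time penalty: 42 × $460 = $19,320
Subtotal: $40,240 + $40,240 + $19,320 = $99,800
Attorney fees: 10% of $99,800 = $9,980
Total award: $99,800 + $9,980 = $109,780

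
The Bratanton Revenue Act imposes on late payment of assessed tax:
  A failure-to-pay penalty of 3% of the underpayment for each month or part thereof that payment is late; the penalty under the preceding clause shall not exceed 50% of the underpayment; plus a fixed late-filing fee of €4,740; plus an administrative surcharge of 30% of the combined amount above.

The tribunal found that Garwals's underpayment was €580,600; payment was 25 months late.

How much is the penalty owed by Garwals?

€383,552

Accrued rate: 3% × 25 = 75%, capped at 50% → 50%
Failure-to-pay penalty: 50% of €580,600 = €290,300
Penalty before surcharge: €290,300 + €4,740 = €295,040
Administrative surcharge: 30% of €295,040 = €88,512
Total penalty: €295,040 + €88,512 = €383,552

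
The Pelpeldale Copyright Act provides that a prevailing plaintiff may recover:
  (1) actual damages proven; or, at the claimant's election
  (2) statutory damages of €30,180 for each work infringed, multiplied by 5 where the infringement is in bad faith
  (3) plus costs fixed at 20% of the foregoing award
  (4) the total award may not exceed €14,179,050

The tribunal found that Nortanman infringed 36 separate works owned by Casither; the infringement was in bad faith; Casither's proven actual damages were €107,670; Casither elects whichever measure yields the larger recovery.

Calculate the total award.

Award: €6,518,880

Statutory damages: 36 × €30,180 = €1,086,480
Multiplied by 5: 5 × €1,086,480 = €5,432,400
Greater of actual damages (€107,670) or enhanced statutory damages (€5,432,400): €5,432,400
Costs: 20% of €5,432,400 = €1,086,480
Award plus costs: €5,432,400 + €1,086,480 = €6,518,880
Cap at €14,179,050: €6,518,880 is within the cap, no reduction.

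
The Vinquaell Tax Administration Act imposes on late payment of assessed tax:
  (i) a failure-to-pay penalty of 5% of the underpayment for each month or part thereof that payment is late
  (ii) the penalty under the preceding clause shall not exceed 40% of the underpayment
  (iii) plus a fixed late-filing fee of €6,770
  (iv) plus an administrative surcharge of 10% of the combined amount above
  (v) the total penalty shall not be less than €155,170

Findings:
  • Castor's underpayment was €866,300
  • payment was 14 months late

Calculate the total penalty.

€388,619

Accrued rate: 5% × 14 = 70%, capped at 40% → 40%
Failure-to-pay penalty: 40% of €866,300 = €346,520
Penalty before surcharge: €346,520 + €6,770 = €353,290
Administrative surcharge: 10% of €353,290 = €35,329
Total penalty: €353,290 + €35,329 = €388,619
Minimum €155,170: €388,619 meets the minimum, no increase.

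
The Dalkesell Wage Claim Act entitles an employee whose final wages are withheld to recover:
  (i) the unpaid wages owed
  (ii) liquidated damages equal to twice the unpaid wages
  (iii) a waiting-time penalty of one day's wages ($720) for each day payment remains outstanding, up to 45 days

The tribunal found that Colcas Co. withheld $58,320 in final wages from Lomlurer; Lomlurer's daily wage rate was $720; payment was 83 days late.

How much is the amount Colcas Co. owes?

$207,360

Doubled: 2 × $58,320 = $116,640
Penalty days: min(83, 45) = 45
Waiting-time penalty: 45 × $720 = $32,400
Total award: $58,320 + $116,640 + $32,400 = $207,360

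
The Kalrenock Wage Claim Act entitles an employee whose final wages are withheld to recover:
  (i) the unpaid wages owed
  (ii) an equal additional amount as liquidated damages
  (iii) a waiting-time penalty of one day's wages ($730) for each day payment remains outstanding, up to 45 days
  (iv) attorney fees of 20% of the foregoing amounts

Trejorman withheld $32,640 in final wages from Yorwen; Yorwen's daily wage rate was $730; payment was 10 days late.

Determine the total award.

$87,096

Liquidated damages (equal amount): $32,640
Penalty days: min(10, 45) = 10
Waiting-time penalty: 10 × $730 = $7,300
Subtotal: $32,640 + $32,640 + $7,300 = $72,580
Attorney fees: 20% of $72,580 = $14,516
Total award: $72,580 + $14,516 = $87,096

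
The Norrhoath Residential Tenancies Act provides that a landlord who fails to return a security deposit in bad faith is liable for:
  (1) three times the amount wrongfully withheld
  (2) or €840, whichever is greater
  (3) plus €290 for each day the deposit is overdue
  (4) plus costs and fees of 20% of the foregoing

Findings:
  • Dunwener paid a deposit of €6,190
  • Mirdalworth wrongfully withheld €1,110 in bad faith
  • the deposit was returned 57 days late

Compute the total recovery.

€23,832

Trebled: 3 × €1,110 = €3,330
Minimum €840: €3,330 meets the minimum, no increase.
Late-return penalty: 57 × €290 = €16,530
Damages plus late penalty: €3,330 + €16,530 = €19,860
Costs and fees: 20% of €19,860 = €3,972
Total recovery: €19,860 + €3,972 = €23,832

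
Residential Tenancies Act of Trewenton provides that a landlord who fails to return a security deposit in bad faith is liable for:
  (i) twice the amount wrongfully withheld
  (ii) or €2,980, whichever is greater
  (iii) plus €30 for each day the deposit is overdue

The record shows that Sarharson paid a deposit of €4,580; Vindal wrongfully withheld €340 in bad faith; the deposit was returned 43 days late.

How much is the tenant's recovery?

Doubled: 2 × €340 = €680
Minimum €2,980: €680 is below the minimum → €2,980
Late-return penalty: 43 × €30 = €1,290
Damages plus late penalty: €2,980 + €1,290 = €4,270

€4,270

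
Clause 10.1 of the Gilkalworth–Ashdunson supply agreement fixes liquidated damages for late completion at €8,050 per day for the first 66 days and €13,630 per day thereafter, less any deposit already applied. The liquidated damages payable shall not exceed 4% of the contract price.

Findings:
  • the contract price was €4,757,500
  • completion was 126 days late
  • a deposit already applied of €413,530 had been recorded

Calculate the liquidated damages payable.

€190,300

First 66 days: 66 × €8,050 = €531,300
Remaining days: (126 − 66) × €13,630 = €817,800
Accrued per-day damages: €531,300 + €817,800 = €1,349,100
Less deposit already applied: €1,349,100 − €413,530 = €935,570
Cap: 4% of €4,757,500 = €190,300
Cap at €190,300: €935,570 exceeds the cap → €190,300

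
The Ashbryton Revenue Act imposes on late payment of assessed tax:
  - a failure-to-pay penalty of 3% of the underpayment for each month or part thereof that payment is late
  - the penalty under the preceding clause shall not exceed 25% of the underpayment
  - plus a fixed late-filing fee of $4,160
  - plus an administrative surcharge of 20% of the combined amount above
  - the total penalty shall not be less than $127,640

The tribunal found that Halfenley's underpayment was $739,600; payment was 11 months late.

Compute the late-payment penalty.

Accrued rate: 3% × 11 = 33%, capped at 25% → 25%
Failure-to-pay penalty: 25% of $739,600 = $184,900
Penalty before surcharge: $184,900 + $4,160 = $189,060
Administrative surcharge: 20% of $189,060 = $37,812
Total penalty: $189,060 + $37,812 = $226,872
Minimum $127,640: $226,872 meets the minimum, no increase.

$226,872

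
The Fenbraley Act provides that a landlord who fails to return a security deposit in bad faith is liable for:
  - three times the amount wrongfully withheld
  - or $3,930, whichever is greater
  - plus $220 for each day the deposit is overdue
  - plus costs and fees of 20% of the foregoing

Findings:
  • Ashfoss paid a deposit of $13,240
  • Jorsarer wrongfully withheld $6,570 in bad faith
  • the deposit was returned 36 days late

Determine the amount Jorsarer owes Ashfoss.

$33,156

Trebled: 3 × $6,570 = $19,710
Minimum $3,930: $19,710 meets the minimum, no increase.
Late-return penalty: 36 × $220 = $7,920
Damages plus late penalty: $19,710 + $7,920 = $27,630
Costs and fees: 20% of $27,630 = $5,526
Total recovery: $27,630 + $5,526 = $33,156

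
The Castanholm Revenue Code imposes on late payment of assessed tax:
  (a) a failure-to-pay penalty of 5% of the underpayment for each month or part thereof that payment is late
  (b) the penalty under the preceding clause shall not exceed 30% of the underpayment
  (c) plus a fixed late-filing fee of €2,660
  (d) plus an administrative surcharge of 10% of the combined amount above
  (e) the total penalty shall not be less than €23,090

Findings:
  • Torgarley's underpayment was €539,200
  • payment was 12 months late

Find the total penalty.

€180,862

Accrued rate: 5% × 12 = 60%, capped at 30% → 30%
Failure-to-pay penalty: 30% of €539,200 = €161,760
Penalty before surcharge: €161,760 + €2,660 = €164,420
Administrative surcharge: 10% of €164,420 = €16,442
Total penalty: €164,420 + €16,442 = €180,862
Minimum €23,090: €180,862 meets the minimum, no increase.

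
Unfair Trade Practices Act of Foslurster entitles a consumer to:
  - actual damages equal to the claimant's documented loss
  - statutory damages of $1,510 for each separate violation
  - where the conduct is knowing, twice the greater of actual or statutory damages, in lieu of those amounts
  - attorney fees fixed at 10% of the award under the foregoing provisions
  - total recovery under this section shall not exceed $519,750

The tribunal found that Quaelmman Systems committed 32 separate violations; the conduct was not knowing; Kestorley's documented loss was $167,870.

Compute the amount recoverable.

Statutory damages: 32 × $1,510 = $48,320
Conduct not knowing: the in-lieu enhancement does not apply.
Actual plus statutory damages: $167,870 + $48,320 = $216,190
Attorney fees: 10% of $216,190 = $21,619
Total before cap: $216,190 + $21,619 = $237,809
Cap at $519,750: $237,809 is within the cap, no reduction.

$237,809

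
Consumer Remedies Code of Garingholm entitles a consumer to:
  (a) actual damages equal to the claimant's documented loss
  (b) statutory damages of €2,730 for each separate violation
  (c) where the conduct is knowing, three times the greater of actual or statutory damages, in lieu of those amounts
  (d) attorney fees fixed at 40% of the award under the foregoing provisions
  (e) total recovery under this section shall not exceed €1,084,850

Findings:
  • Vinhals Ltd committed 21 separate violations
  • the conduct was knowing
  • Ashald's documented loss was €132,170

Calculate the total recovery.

Statutory damages: 21 × €2,730 = €57,330
Greater of actual damages (€132,170) or statutory damages (€57,330): €132,170
Trebled: 3 × €132,170 = €396,510
Attorney fees: 40% of €396,510 = €158,604
Total before cap: €396,510 + €158,604 = €555,114
Cap at €1,084,850: €555,114 is within the cap, no reduction.

€555,114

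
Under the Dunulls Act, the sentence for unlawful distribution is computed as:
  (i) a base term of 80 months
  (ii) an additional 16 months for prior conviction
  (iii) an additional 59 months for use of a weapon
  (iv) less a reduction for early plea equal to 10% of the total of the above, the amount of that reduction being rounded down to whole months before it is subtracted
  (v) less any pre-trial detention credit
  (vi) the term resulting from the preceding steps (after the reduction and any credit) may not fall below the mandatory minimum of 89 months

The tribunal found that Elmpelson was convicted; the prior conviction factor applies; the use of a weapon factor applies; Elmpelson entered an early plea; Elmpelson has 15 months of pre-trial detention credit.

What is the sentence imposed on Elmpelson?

Prior conviction enhancement: +16 months
Use of a weapon enhancement: +59 months
Adjusted term: 80 months + 16 months + 59 months = 155 months
Early plea reduction: 10% of 155 months = 15 months (rounded down)
After reduction: 155 − 15 = 140 months
Less pre-trial detention credit: 140 months − 15 months = 125 months
Minimum 89 months: 125 months meets the minimum, no increase.

125 months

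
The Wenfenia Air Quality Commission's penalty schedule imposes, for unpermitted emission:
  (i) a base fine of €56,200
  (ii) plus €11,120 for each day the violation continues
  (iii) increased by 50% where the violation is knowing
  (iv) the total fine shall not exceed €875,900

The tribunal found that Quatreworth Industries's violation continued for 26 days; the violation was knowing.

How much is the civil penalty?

€517,980

Per-day component: 26 × €11,120 = €289,120
Base plus per-day: €56,200 + €289,120 = €345,320
Enhancement: 50% of €345,320 = €172,660
Enhanced fine: €345,320 + €172,660 = €517,980
Cap at €875,900: €517,980 is within the cap, no reduction.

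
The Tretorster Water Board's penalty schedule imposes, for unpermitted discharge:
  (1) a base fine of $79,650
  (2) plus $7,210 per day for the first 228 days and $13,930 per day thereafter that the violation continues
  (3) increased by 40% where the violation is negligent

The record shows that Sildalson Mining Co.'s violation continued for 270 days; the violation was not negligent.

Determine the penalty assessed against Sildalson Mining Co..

$2,308,590

First 228 days: 228 × $7,210 = $1,643,880
Remaining days: (270 − 228) × $13,930 = $585,060
Per-day component: $1,643,880 + $585,060 = $2,228,940
Base plus per-day: $79,650 + $2,228,940 = $2,308,590
The violation was not negligent: no 40% increase.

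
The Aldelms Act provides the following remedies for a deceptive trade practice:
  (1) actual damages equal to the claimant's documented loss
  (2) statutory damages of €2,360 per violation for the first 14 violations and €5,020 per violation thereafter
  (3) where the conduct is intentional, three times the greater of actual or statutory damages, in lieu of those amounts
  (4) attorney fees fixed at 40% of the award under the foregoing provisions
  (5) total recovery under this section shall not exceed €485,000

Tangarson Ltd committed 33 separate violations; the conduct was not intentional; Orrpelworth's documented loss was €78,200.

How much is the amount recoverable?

First 14 violations: 14 × €2,360 = €33,040
Remaining violations: (33 − 14) × €5,020 = €95,380
Statutory damages: €33,040 + €95,380 = €128,420
Conduct not intentional: the in-lieu enhancement does not apply.
Actual plus statutory damages: €78,200 + €128,420 = €206,620
Attorney fees: 40% of €206,620 = €82,648
Total before cap: €206,620 + €82,648 = €289,268
Cap at €485,000: €289,268 is within the cap, no reduction.

€289,268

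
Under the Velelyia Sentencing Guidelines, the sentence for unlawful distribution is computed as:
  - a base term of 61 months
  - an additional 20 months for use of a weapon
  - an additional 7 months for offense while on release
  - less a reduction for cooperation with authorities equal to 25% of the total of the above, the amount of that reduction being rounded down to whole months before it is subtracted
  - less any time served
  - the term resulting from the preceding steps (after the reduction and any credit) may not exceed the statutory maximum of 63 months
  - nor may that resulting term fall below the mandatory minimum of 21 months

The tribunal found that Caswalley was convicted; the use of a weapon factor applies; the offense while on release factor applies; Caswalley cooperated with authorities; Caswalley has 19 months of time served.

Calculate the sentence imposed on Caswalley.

Sentence: 47 months

Use of a weapon enhancement: +20 months
Offense while on release enhancement: +7 months
Adjusted term: 61 months + 20 months + 7 months = 88 months
Cooperation with authorities reduction: 25% of 88 months = 22 months (rounded down)
After reduction: 88 − 22 = 66 months
Less time served: 66 months − 19 months = 47 months
Cap at 63 months: 47 months is within the cap, no reduction.
Minimum 21 months: 47 months meets the minimum, no increase.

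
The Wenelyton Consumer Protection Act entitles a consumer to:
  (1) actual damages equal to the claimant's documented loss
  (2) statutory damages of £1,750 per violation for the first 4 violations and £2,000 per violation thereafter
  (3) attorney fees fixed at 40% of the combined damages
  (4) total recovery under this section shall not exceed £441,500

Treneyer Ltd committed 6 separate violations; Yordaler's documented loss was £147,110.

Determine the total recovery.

£221,354

First 4 violations: 4 × £1,750 = £7,000
Remaining violations: (6 − 4) × £2,000 = £4,000
Statutory damages: £7,000 + £4,000 = £11,000
Combined damages: £147,110 + £11,000 = £158,110
Attorney fees: 40% of £158,110 = £63,244
Total before cap: £158,110 + £63,244 = £221,354
Cap at £441,500: £221,354 is within the cap, no reduction.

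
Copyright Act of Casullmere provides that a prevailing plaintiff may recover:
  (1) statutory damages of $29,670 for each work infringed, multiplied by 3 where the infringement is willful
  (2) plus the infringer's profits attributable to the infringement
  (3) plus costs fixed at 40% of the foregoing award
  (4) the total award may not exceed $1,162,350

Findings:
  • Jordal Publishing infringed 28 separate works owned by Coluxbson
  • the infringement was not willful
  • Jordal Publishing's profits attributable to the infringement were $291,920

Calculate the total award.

$1,162,350

Statutory damages: 28 × $29,670 = $830,760
Infringement not willful: no ×3 enhancement.
Combined award: $830,760 + $291,920 = $1,122,680
Costs: 40% of $1,122,680 = $449,072
Award plus costs: $1,122,680 + $449,072 = $1,571,752
Cap at $1,162,350: $1,571,752 exceeds the cap → $1,162,350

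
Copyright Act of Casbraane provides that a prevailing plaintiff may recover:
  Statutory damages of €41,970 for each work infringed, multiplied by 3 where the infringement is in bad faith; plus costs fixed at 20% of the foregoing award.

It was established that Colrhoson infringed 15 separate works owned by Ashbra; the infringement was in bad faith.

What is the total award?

Statutory damages: 15 × €41,970 = €629,550
Trebled: 3 × €629,550 = €1,888,650
Costs: 20% of €1,888,650 = €377,730
Award plus costs: €1,888,650 + €377,730 = €2,266,380

€2,266,380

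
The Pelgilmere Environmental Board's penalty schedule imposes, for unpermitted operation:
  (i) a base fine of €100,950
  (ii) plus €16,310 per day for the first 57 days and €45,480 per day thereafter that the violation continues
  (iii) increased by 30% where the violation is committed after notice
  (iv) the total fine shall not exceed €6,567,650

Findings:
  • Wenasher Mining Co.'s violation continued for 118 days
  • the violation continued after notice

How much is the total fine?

€4,946,370

First 57 days: 57 × €16,310 = €929,670
Remaining days: (118 − 57) × €45,480 = €2,774,280
Per-day component: €929,670 + €2,774,280 = €3,703,950
Base plus per-day: €100,950 + €3,703,950 = €3,804,900
Enhancement: 30% of €3,804,900 = €1,141,470
Enhanced fine: €3,804,900 + €1,141,470 = €4,946,370
Cap at €6,567,650: €4,946,370 is within the cap, no reduction.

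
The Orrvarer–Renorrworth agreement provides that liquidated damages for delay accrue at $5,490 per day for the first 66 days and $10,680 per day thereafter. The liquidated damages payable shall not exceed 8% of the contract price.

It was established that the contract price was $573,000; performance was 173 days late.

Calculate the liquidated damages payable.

First 66 days: 66 × $5,490 = $362,340
Remaining days: (173 − 66) × $10,680 = $1,142,760
Accrued per-day damages: $362,340 + $1,142,760 = $1,505,100
Cap: 8% of $573,000 = $45,840
Cap at $45,840: $1,505,100 exceeds the cap → $45,840

$45,840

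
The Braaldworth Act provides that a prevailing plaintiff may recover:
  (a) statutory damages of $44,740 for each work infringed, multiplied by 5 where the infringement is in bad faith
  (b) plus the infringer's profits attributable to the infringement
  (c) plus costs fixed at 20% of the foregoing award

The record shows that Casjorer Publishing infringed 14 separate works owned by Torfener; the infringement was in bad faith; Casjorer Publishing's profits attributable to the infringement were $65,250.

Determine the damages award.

Award: $3,836,460

Statutory damages: 14 × $44,740 = $626,360
Multiplied by 5: 5 × $626,360 = $3,131,800
Combined award: $3,131,800 + $65,250 = $3,197,050
Costs: 20% of $3,197,050 = $639,410
Award plus costs: $3,197,050 + $639,410 = $3,836,460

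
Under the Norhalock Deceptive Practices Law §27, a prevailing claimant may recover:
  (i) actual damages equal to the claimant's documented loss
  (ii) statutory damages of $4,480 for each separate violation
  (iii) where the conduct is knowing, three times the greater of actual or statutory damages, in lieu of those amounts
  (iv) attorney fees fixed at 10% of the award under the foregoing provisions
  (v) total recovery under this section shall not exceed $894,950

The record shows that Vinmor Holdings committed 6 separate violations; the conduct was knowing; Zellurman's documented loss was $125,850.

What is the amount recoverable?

Total recovery: $415,305

Statutory damages: 6 × $4,480 = $26,880
Greater of actual damages ($125,850) or statutory damages ($26,880): $125,850
Trebled: 3 × $125,850 = $377,550
Attorney fees: 10% of $377,550 = $37,755
Total before cap: $377,550 + $37,755 = $415,305
Cap at $894,950: $415,305 is within the cap, no reduction.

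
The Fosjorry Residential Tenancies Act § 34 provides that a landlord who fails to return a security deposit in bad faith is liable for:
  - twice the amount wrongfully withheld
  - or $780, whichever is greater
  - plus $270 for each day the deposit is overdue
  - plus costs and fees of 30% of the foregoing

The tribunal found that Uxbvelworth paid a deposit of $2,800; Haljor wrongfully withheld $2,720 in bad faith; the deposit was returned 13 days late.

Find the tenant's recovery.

Doubled: 2 × $2,720 = $5,440
Minimum $780: $5,440 meets the minimum, no increase.
Late-return penalty: 13 × $270 = $3,510
Damages plus late penalty: $5,440 + $3,510 = $8,950
Costs and fees: 30% of $8,950 = $2,685
Total recovery: $8,950 + $2,685 = $11,635

$11,635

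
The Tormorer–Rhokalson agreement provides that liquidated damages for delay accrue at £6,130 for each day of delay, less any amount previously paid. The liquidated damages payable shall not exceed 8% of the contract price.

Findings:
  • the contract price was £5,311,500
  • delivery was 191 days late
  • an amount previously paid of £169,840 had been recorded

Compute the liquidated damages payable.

Liquidated damages: £424,920

Per-day damages: 191 × £6,130 = £1,170,830
Less amount previously paid: £1,170,830 − £169,840 = £1,000,990
Cap: 8% of £5,311,500 = £424,920
Cap at £424,920: £1,000,990 exceeds the cap → £424,920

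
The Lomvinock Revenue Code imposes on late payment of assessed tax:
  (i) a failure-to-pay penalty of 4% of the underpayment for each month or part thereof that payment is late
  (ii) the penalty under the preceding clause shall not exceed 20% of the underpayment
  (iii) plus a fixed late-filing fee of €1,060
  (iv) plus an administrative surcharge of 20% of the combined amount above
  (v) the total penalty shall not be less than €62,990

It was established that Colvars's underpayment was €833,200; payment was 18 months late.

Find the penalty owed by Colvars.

Accrued rate: 4% × 18 = 72%, capped at 20% → 20%
Failure-to-pay penalty: 20% of €833,200 = €166,640
Penalty before surcharge: €166,640 + €1,060 = €167,700
Administrative surcharge: 20% of €167,700 = €33,540
Total penalty: €167,700 + €33,540 = €201,240
Minimum €62,990: €201,240 meets the minimum, no increase.

€201,240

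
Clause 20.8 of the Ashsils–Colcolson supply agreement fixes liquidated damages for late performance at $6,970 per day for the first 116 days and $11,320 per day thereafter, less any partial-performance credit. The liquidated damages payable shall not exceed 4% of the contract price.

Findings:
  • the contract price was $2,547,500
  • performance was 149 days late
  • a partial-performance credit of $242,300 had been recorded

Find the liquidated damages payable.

$101,900

First 116 days: 116 × $6,970 = $808,520
Remaining days: (149 − 116) × $11,320 = $373,560
Accrued per-day damages: $808,520 + $373,560 = $1,182,080
Less partial-performance credit: $1,182,080 − $242,300 = $939,780
Cap: 4% of $2,547,500 = $101,900
Cap at $101,900: $939,780 exceeds the cap → $101,900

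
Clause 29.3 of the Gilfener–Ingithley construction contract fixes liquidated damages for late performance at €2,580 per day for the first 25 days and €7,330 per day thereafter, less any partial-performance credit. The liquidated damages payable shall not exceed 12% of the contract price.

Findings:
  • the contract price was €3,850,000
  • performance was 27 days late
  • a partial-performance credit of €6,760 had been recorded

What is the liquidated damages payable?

First 25 days: 25 × €2,580 = €64,500
Remaining days: (27 − 25) × €7,330 = €14,660
Accrued per-day damages: €64,500 + €14,660 = €79,160
Less partial-performance credit: €79,160 − €6,760 = €72,400
Cap: 12% of €3,850,000 = €462,000
Cap at €462,000: €72,400 is within the cap, no reduction.

€72,400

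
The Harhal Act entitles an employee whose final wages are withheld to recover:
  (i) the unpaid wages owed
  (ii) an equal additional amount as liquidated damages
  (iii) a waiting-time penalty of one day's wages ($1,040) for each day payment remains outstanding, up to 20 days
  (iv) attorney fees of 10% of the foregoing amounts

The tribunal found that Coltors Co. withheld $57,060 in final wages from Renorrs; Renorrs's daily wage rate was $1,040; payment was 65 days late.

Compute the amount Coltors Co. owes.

$148,412

Liquidated damages (equal amount): $57,060
Penalty days: min(65, 20) = 20
Waiting-time penalty: 20 × $1,040 = $20,800
Subtotal: $57,060 + $57,060 + $20,800 = $134,920
Attorney fees: 10% of $134,920 = $13,492
Total award: $134,920 + $13,492 = $148,412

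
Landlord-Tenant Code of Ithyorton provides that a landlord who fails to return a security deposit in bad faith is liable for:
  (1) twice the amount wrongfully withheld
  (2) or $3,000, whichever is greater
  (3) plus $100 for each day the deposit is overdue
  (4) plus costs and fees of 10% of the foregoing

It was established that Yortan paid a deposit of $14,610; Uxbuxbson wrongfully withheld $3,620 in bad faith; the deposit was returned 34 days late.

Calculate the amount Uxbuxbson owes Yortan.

Recovery: $11,704

Doubled: 2 × $3,620 = $7,240
Minimum $3,000: $7,240 meets the minimum, no increase.
Late-return penalty: 34 × $100 = $3,400
Damages plus late penalty: $7,240 + $3,400 = $10,640
Costs and fees: 10% of $10,640 = $1,064
Total recovery: $10,640 + $1,064 = $11,704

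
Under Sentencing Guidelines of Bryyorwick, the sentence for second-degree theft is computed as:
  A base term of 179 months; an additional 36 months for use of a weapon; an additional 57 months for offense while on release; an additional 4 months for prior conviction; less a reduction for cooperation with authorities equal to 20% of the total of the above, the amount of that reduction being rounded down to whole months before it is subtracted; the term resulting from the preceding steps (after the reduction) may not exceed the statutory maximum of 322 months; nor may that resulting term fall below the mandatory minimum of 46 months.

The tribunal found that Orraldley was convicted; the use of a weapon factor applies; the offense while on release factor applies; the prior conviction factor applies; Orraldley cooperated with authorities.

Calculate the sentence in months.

221 months

Use of a weapon enhancement: +36 months
Offense while on release enhancement: +57 months
Prior conviction enhancement: +4 months
Adjusted term: 179 months + 36 months + 57 months + 4 months = 276 months
Cooperation with authorities reduction: 20% of 276 months = 55 months (rounded down)
After reduction: 276 − 55 = 221 months
Cap at 322 months: 221 months is within the cap, no reduction.
Minimum 46 months: 221 months meets the minimum, no increase.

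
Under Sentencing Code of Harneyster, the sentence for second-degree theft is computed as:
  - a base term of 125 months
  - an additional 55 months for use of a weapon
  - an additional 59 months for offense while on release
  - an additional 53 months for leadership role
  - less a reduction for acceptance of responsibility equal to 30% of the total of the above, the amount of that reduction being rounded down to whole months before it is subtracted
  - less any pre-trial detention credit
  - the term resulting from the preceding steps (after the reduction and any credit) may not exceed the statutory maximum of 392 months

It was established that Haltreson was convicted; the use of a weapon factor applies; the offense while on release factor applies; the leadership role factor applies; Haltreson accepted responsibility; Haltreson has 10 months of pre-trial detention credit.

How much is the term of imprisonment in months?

195 months

Use of a weapon enhancement: +55 months
Offense while on release enhancement: +59 months
Leadership role enhancement: +53 months
Adjusted term: 125 months + 55 months + 59 months + 53 months = 292 months
Acceptance of responsibility reduction: 30% of 292 months = 87 months (rounded down)
After reduction: 292 − 87 = 205 months
Less pre-trial detention credit: 205 months − 10 months = 195 months
Cap at 392 months: 195 months is within the cap, no reduction.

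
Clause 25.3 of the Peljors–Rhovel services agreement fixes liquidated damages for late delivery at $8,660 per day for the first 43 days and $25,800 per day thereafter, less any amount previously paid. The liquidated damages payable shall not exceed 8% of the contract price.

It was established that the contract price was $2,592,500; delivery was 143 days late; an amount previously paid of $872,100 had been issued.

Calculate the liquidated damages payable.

First 43 days: 43 × $8,660 = $372,380
Remaining days: (143 − 43) × $25,800 = $2,580,000
Accrued per-day damages: $372,380 + $2,580,000 = $2,952,380
Less amount previously paid: $2,952,380 − $872,100 = $2,080,280
Cap: 8% of $2,592,500 = $207,400
Cap at $207,400: $2,080,280 exceeds the cap → $207,400

$207,400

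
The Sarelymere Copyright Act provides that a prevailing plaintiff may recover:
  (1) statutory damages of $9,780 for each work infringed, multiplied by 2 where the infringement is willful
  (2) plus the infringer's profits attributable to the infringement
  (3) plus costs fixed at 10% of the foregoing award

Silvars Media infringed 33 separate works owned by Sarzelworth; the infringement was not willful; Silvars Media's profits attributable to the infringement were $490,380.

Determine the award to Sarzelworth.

$894,432

Statutory damages: 33 × $9,780 = $322,740
Infringement not willful: no ×2 enhancement.
Combined award: $322,740 + $490,380 = $813,120
Costs: 10% of $813,120 = $81,312
Award plus costs: $813,120 + $81,312 = $894,432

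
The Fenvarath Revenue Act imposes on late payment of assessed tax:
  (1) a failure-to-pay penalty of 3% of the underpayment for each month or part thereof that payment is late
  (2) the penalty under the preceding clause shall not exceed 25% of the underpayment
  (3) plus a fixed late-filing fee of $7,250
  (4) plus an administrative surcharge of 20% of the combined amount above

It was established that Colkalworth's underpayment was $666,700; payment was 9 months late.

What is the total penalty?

Accrued rate: 3% × 9 = 27%, capped at 25% → 25%
Failure-to-pay penalty: 25% of $666,700 = $166,675
Penalty before surcharge: $166,675 + $7,250 = $173,925
Administrative surcharge: 20% of $173,925 = $34,785
Total penalty: $173,925 + $34,785 = $208,710

Penalty: $208,710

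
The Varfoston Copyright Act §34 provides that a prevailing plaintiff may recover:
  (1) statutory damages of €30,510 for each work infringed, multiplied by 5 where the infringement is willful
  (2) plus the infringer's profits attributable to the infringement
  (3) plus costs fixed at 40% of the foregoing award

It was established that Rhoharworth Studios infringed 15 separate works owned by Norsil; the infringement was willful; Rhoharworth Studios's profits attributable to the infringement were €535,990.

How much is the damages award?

Statutory damages: 15 × €30,510 = €457,650
Multiplied by 5: 5 × €457,650 = €2,288,250
Combined award: €2,288,250 + €535,990 = €2,824,240
Costs: 40% of €2,824,240 = €1,129,696
Award plus costs: €2,824,240 + €1,129,696 = €3,953,936

€3,953,936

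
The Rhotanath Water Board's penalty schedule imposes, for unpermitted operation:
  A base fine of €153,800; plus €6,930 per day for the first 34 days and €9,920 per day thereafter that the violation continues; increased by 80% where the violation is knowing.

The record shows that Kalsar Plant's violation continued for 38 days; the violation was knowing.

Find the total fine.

€772,380

First 34 days: 34 × €6,930 = €235,620
Remaining days: (38 − 34) × €9,920 = €39,680
Per-day component: €235,620 + €39,680 = €275,300
Base plus per-day: €153,800 + €275,300 = €429,100
Enhancement: 80% of €429,100 = €343,280
Enhanced fine: €429,100 + €343,280 = €772,380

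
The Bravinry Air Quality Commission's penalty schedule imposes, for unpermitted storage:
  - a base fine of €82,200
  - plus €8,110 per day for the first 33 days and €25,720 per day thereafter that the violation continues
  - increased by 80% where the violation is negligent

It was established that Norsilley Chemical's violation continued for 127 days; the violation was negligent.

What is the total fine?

First 33 days: 33 × €8,110 = €267,630
Remaining days: (127 − 33) × €25,720 = €2,417,680
Per-day component: €267,630 + €2,417,680 = €2,685,310
Base plus per-day: €82,200 + €2,685,310 = €2,767,510
Enhancement: 80% of €2,767,510 = €2,214,008
Enhanced fine: €2,767,510 + €2,214,008 = €4,981,518

€4,981,518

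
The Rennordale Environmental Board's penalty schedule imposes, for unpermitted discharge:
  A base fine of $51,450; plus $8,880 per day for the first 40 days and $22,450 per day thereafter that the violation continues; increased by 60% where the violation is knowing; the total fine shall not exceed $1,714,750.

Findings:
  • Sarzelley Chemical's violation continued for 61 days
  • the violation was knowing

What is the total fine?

First 40 days: 40 × $8,880 = $355,200
Remaining days: (61 − 40) × $22,450 = $471,450
Per-day component: $355,200 + $471,450 = $826,650
Base plus per-day: $51,450 + $826,650 = $878,100
Enhancement: 60% of $878,100 = $526,860
Enhanced fine: $878,100 + $526,860 = $1,404,960
Cap at $1,714,750: $1,404,960 is within the cap, no reduction.

$1,404,960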